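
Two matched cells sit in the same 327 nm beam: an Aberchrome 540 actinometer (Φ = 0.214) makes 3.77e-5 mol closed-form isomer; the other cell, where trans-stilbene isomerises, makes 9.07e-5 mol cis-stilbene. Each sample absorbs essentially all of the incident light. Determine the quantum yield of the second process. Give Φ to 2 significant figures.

Photons absorbed by the actinometer: 3.77e-5 / 0.214 = 1.762e-4 mol.
Φ(unknown) = 9.07e-5 / 1.762e-4 = 0.51.

Φ = 0.51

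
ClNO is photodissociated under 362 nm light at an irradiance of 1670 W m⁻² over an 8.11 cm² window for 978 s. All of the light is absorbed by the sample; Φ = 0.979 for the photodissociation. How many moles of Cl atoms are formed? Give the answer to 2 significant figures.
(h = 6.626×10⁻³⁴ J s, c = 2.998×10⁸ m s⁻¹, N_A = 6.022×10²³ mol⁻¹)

Photon energy at 362 nm: hc/λ = (6.626×10⁻³⁴)(2.998×10⁸)/(362×10⁻⁹) = 5.487×10⁻¹⁹ J.
Energy delivered: (1670 W m⁻²)(8.11×10⁻⁴ m²)(978 s) = 1325 J.
Photons incident: 1325 / 5.487×10⁻¹⁹ = 2.415×10²¹, i.e. 2.415×10²¹/6.022×10²³ = 0.004010 mol.
Product: Φ × n_abs = 0.979 × 0.004010 = 0.003926 mol.

0.0039 mol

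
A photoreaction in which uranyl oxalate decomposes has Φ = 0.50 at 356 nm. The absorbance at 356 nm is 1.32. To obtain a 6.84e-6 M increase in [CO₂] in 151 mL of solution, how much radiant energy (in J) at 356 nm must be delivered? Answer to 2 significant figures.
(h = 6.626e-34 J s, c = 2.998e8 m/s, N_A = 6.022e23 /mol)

Product: (6.84e-6 M)(0.151 L) = 1.033e-6 mol.
Photons that must be absorbed: 1.033e-6 / 0.50 = 2.066e-6 mol.
Fraction absorbed: 1 − 10^(−1.32) = 0.9521.
Incident photons needed: 2.066e-6 / 0.9521 = 2.170e-6 mol.
Photon energy: hc/λ = 5.580e-19 J; per mole, 3.360e5 J mol⁻¹.
Energy required: 2.170e-6 × 3.360e5 = 0.73 J.

0.73 J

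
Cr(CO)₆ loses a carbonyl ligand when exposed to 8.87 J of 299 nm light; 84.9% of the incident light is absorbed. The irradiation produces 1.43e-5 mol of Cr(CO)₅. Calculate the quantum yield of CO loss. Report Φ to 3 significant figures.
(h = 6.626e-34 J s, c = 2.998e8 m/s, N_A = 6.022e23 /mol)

Photon energy at 299 nm: hc/λ = (6.626e-34)(2.998e8)/(299e-9) = 6.644e-19 J.
Photons incident: 8.87 / 6.644e-19 = 1.335e19, i.e. 1.335e19/6.022e23 = 2.217e-5 mol.
Photons absorbed: 0.849 × 2.217e-5 = 1.882e-5 mol.
Φ = 1.43e-5 mol / 1.882e-5 mol photons = 0.760.

Φ = 0.760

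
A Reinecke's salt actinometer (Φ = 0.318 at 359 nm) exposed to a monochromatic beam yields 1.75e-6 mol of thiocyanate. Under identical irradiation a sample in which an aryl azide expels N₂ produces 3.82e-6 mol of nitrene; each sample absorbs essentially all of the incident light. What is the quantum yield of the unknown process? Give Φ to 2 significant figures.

Photons absorbed by the actinometer: 1.75e-6 / 0.318 = 5.503e-6 mol.
Φ(unknown) = 3.82e-6 / 5.503e-6 = 0.69.

Φ = 0.69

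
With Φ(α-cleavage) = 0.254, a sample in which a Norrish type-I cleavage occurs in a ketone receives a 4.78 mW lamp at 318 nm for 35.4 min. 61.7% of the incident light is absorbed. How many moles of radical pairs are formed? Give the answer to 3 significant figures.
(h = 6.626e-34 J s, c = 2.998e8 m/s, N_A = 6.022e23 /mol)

4.23e-6 mol

Photon energy at 318 nm: hc/λ = (6.626e-34)(2.998e8)/(318e-9) = 6.247e-19 J.
Energy delivered: (4.78 mW)(2124 s) = 10.15 J.
Photons incident: 10.15 / 6.247e-19 = 1.625e19, i.e. 1.625e19/6.022e23 = 2.698e-5 mol.
Photons absorbed: 0.617 × 2.698e-5 = 1.665e-5 mol.
Product: Φ × n_abs = 0.254 × 1.665e-5 = 4.229e-6 mol.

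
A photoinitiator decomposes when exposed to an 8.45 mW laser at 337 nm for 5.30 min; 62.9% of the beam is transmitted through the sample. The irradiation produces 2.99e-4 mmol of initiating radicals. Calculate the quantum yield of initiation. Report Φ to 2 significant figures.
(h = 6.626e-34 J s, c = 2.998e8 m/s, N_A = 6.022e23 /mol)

Φ = 0.11

Product: 2.99e-4 mmol = 2.99e-7 mol.
Photon energy at 337 nm: hc/λ = (6.626e-34)(2.998e8)/(337e-9) = 5.895e-19 J.
Energy delivered: (8.45 mW)(318 s) = 2.687 J.
Photons incident: 2.687 / 5.895e-19 = 4.558e18, i.e. 4.558e18/6.022e23 = 7.569e-6 mol.
Fraction absorbed: 1 − 62.9/100 = 0.3710.
Photons absorbed: 0.3710 × 7.569e-6 = 2.808e-6 mol.
Φ = 2.99e-7 mol / 2.808e-6 mol photons = 0.11.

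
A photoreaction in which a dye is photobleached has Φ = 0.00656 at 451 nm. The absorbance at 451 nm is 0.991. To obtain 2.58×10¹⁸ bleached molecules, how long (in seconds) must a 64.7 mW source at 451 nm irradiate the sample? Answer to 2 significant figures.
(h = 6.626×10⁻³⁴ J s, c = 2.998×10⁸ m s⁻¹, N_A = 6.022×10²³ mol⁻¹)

Product: 2.58×10¹⁸ / 6.022×10²³ = 4.284×10⁻⁶ mol.
Photons that must be absorbed: 4.284×10⁻⁶ / 0.00656 = 6.530×10⁻⁴ mol.
Fraction absorbed: 1 − 10^(−0.991) = 0.8979.
Incident photons needed: 6.530×10⁻⁴ / 0.8979 = 7.273×10⁻⁴ mol.
Photon energy: hc/λ = 4.405×10⁻¹⁹ J; per mole, 2.653×10⁵ J mol⁻¹.
Energy required: 7.273×10⁻⁴ × 2.653×10⁵ = 193.0 J.
Time: 193.0 J / 0.0647 W = 3000 s.

t ≈ 3000 s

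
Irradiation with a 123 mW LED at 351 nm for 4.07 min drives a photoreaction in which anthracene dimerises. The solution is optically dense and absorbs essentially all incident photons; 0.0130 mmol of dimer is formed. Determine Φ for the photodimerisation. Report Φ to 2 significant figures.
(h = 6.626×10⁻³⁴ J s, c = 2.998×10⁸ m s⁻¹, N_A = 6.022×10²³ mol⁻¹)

Φ = 0.15

Product: 0.0130 mmol = 1.30×10⁻⁵ mol.
Photon energy at 351 nm: hc/λ = (6.626×10⁻³⁴)(2.998×10⁸)/(351×10⁻⁹) = 5.659×10⁻¹⁹ J.
Energy delivered: (123 mW)(244.2 s) = 30.04 J.
Photons incident: 30.04 / 5.659×10⁻¹⁹ = 5.308×10¹⁹, i.e. 5.308×10¹⁹/6.022×10²³ = 8.814×10⁻⁵ mol.
Φ = 1.30×10⁻⁵ mol / 8.814×10⁻⁵ mol photons = 0.15.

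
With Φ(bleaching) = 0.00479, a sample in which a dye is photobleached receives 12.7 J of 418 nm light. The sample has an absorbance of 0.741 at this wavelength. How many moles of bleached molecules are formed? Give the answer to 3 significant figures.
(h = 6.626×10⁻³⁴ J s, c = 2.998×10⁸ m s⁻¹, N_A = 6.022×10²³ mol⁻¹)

1.74×10⁻⁷ mol

Photon energy at 418 nm: hc/λ = (6.626×10⁻³⁴)(2.998×10⁸)/(418×10⁻⁹) = 4.752×10⁻¹⁹ J.
Photons incident: 12.7 / 4.752×10⁻¹⁹ = 2.673×10¹⁹, i.e. 2.673×10¹⁹/6.022×10²³ = 4.439×10⁻⁵ mol.
Fraction absorbed: 1 − 10^(−0.741) = 0.8184.
Photons absorbed: 0.8184 × 4.439×10⁻⁵ = 3.633×10⁻⁵ mol.
Product: Φ × n_abs = 0.00479 × 3.633×10⁻⁵ = 1.740×10⁻⁷ mol.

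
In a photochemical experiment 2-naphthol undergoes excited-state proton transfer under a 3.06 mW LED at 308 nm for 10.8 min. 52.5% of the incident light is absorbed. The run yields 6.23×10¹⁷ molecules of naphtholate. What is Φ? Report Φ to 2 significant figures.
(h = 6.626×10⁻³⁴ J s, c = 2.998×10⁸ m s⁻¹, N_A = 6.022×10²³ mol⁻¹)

Φ = 0.39

Product: 6.23×10¹⁷ / 6.022×10²³ = 1.035×10⁻⁶ mol.
Photon energy at 308 nm: hc/λ = (6.626×10⁻³⁴)(2.998×10⁸)/(308×10⁻⁹) = 6.450×10⁻¹⁹ J.
Energy delivered: (3.06 mW)(648 s) = 1.983 J.
Photons incident: 1.983 / 6.450×10⁻¹⁹ = 3.074×10¹⁸, i.e. 3.074×10¹⁸/6.022×10²³ = 5.105×10⁻⁶ mol.
Photons absorbed: 0.525 × 5.105×10⁻⁶ = 2.680×10⁻⁶ mol.
Φ = 1.035×10⁻⁶ mol / 2.680×10⁻⁶ mol photons = 0.39.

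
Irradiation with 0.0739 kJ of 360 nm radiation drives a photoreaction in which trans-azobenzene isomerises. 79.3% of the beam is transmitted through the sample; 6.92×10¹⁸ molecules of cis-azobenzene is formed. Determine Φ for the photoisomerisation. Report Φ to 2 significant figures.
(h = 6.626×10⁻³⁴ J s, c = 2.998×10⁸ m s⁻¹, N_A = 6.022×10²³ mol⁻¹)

Product: 6.92×10¹⁸ / 6.022×10²³ = 1.149×10⁻⁵ mol.
Photon energy at 360 nm: hc/λ = (6.626×10⁻³⁴)(2.998×10⁸)/(360×10⁻⁹) = 5.518×10⁻¹⁹ J.
Incident energy: 0.0739 kJ = 73.9 J.
Photons incident: 73.9 / 5.518×10⁻¹⁹ = 1.339×10²⁰, i.e. 1.339×10²⁰/6.022×10²³ = 2.224×10⁻⁴ mol.
Fraction absorbed: 1 − 79.3/100 = 0.2070.
Photons absorbed: 0.2070 × 2.224×10⁻⁴ = 4.604×10⁻⁵ mol.
Φ = 1.149×10⁻⁵ mol / 4.604×10⁻⁵ mol photons = 0.25.

Φ = 0.25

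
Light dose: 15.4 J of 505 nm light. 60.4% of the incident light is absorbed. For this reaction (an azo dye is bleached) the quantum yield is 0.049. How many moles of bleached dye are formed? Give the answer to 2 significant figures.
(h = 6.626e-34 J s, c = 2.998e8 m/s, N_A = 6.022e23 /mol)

Photon energy at 505 nm: hc/λ = (6.626e-34)(2.998e8)/(505e-9) = 3.934e-19 J.
Photons incident: 15.4 / 3.934e-19 = 3.915e19, i.e. 3.915e19/6.022e23 = 6.501e-5 mol.
Photons absorbed: 0.604 × 6.501e-5 = 3.927e-5 mol.
Product: Φ × n_abs = 0.049 × 3.927e-5 = 1.924e-6 mol.

1.9e-6 mol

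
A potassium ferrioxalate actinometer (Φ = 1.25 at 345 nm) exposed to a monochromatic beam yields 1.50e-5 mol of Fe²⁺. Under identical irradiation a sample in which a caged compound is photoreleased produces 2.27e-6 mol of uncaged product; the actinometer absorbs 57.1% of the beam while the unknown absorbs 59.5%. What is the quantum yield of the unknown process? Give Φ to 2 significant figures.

Φ = 0.18

Photons absorbed by the actinometer: 1.50e-5 / 1.25 = 1.200e-5 mol.
Incident flux: 1.200e-5 / 0.571 = 2.102e-5 einstein.
Absorbed by unknown: 0.595 × 2.102e-5 = 1.251e-5 mol.
Φ(unknown) = 2.27e-6 / 1.251e-5 = 0.18.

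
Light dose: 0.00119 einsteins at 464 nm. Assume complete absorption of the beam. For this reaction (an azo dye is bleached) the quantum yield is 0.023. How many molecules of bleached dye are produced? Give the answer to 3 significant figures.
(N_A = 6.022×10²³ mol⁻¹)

1.65×10¹⁹ molecules

Product: Φ × n_abs = 0.023 × 0.00119 = 2.737×10⁻⁵ mol.
As a count: 2.737×10⁻⁵ × 6.022×10²³ = 1.65×10¹⁹.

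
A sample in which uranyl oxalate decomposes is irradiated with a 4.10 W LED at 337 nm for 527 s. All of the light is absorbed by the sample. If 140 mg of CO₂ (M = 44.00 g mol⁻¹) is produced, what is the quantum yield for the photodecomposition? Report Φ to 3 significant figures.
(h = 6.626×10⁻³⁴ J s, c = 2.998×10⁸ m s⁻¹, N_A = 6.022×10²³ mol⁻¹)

Φ = 0.523

Product: 140 mg / 44.00 g mol⁻¹ = 0.003182 mol.
Photon energy at 337 nm: hc/λ = (6.626×10⁻³⁴)(2.998×10⁸)/(337×10⁻⁹) = 5.895×10⁻¹⁹ J.
Energy delivered: (4.10 W)(527 s) = 2161 J.
Photons incident: 2161 / 5.895×10⁻¹⁹ = 3.666×10²¹, i.e. 3.666×10²¹/6.022×10²³ = 0.006088 mol.
Φ = 0.003182 mol / 0.006088 mol photons = 0.523.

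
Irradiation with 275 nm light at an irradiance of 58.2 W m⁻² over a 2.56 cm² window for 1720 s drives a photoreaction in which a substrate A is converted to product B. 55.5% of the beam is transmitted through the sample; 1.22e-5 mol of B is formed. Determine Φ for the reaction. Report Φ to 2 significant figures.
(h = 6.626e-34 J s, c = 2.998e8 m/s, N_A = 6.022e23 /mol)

Photon energy at 275 nm: hc/λ = (6.626e-34)(2.998e8)/(275e-9) = 7.224e-19 J.
Energy delivered: (58.2 W m⁻²)(2.56e-4 m²)(1720 s) = 25.63 J.
Photons incident: 25.63 / 7.224e-19 = 3.548e19, i.e. 3.548e19/6.022e23 = 5.892e-5 mol.
Fraction absorbed: 1 − 55.5/100 = 0.4450.
Photons absorbed: 0.4450 × 5.892e-5 = 2.622e-5 mol.
Φ = 1.22e-5 mol / 2.622e-5 mol photons = 0.47.

Φ = 0.47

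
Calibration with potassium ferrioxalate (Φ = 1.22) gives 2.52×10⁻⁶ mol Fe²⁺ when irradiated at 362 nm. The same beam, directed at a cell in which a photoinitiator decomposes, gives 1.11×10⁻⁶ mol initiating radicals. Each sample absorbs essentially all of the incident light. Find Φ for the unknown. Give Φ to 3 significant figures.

Φ = 0.537

Photons absorbed by the actinometer: 2.52×10⁻⁶ / 1.22 = 2.066×10⁻⁶ mol.
Φ(unknown) = 1.11×10⁻⁶ / 2.066×10⁻⁶ = 0.537.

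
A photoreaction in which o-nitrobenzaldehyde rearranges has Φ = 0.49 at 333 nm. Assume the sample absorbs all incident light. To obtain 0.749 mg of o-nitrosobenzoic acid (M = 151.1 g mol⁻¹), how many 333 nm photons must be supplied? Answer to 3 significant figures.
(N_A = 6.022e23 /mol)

Product: 0.749 mg / 151.1 g mol⁻¹ = 4.957e-6 mol.
Photons that must be absorbed: 4.957e-6 / 0.49 = 1.012e-5 mol.
Photon count: 1.012e-5 × 6.022e23 = 6.09e18.

6.09e18 photons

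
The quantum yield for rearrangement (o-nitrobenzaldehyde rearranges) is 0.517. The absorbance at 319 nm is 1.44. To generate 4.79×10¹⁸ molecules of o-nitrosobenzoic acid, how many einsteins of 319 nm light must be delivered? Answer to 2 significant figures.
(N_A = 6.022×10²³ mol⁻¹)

1.6×10⁻⁵ einstein

Product: 4.79×10¹⁸ / 6.022×10²³ = 7.954×10⁻⁶ mol.
Photons that must be absorbed: 7.954×10⁻⁶ / 0.517 = 1.538×10⁻⁵ mol.
Fraction absorbed: 1 − 10^(−1.44) = 0.9637.
Incident photons needed: 1.538×10⁻⁵ / 0.9637 = 1.596×10⁻⁵ mol.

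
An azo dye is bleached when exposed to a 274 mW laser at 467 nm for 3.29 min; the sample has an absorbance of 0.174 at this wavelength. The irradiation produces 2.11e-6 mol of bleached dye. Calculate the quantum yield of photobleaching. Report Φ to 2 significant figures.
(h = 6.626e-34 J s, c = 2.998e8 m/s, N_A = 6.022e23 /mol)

Photon energy at 467 nm: hc/λ = (6.626e-34)(2.998e8)/(467e-9) = 4.254e-19 J.
Energy delivered: (274 mW)(197.4 s) = 54.09 J.
Photons incident: 54.09 / 4.254e-19 = 1.272e20, i.e. 1.272e20/6.022e23 = 2.112e-4 mol.
Fraction absorbed: 1 − 10^(−0.174) = 0.3301.
Photons absorbed: 0.3301 × 2.112e-4 = 6.972e-5 mol.
Φ = 2.11e-6 mol / 6.972e-5 mol photons = 0.030.

Φ = 0.030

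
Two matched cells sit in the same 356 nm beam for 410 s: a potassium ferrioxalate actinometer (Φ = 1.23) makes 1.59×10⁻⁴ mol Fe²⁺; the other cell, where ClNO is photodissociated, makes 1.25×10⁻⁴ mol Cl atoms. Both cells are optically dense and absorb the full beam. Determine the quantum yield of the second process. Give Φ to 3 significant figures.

Photons absorbed by the actinometer: 1.59×10⁻⁴ / 1.23 = 1.293×10⁻⁴ mol.
Φ(unknown) = 1.25×10⁻⁴ / 1.293×10⁻⁴ = 0.967.

Φ = 0.967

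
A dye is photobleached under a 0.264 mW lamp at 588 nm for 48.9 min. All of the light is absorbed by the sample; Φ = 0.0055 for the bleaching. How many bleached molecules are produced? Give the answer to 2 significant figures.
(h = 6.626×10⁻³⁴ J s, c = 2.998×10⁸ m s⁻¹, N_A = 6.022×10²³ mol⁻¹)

1.3×10¹⁶ bleached molecules

Photon energy at 588 nm: hc/λ = (6.626×10⁻³⁴)(2.998×10⁸)/(588×10⁻⁹) = 3.378×10⁻¹⁹ J.
Energy delivered: (0.264 mW)(2934 s) = 0.7746 J.
Photons incident: 0.7746 / 3.378×10⁻¹⁹ = 2.293×10¹⁸, i.e. 2.293×10¹⁸/6.022×10²³ = 3.808×10⁻⁶ mol.
Product: Φ × n_abs = 0.0055 × 3.808×10⁻⁶ = 2.094×10⁻⁸ mol.
As a count: 2.094×10⁻⁸ × 6.022×10²³ = 1.3×10¹⁶.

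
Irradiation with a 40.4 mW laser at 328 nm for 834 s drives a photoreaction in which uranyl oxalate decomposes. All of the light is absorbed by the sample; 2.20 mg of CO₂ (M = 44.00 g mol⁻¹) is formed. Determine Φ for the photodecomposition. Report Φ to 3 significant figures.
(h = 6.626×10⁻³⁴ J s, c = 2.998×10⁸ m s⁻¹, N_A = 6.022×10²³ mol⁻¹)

Φ = 0.541

Product: 2.20 mg / 44.00 g mol⁻¹ = 5.000×10⁻⁵ mol.
Photon energy at 328 nm: hc/λ = (6.626×10⁻³⁴)(2.998×10⁸)/(328×10⁻⁹) = 6.056×10⁻¹⁹ J.
Energy delivered: (40.4 mW)(834 s) = 33.69 J.
Photons incident: 33.69 / 6.056×10⁻¹⁹ = 5.563×10¹⁹, i.e. 5.563×10¹⁹/6.022×10²³ = 9.238×10⁻⁵ mol.
Φ = 5.000×10⁻⁵ mol / 9.238×10⁻⁵ mol photons = 0.541.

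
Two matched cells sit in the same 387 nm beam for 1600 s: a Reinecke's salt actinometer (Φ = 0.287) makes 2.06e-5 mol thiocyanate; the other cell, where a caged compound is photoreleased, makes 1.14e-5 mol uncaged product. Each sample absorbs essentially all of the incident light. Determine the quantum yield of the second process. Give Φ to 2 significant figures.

Photons absorbed by the actinometer: 2.06e-5 / 0.287 = 7.178e-5 mol.
Φ(unknown) = 1.14e-5 / 7.178e-5 = 0.16.

Φ = 0.16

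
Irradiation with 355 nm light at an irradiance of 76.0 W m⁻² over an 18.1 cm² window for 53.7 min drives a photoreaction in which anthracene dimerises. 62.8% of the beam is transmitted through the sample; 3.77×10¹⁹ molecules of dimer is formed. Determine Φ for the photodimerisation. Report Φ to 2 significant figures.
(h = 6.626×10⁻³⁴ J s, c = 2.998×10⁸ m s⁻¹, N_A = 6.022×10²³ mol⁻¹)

Φ = 0.13

Product: 3.77×10¹⁹ / 6.022×10²³ = 6.260×10⁻⁵ mol.
Photon energy at 355 nm: hc/λ = (6.626×10⁻³⁴)(2.998×10⁸)/(355×10⁻⁹) = 5.596×10⁻¹⁹ J.
Energy delivered: (76.0 W m⁻²)(18.1×10⁻⁴ m²)(3222 s) = 443.2 J.
Photons incident: 443.2 / 5.596×10⁻¹⁹ = 7.920×10²⁰, i.e. 7.920×10²⁰/6.022×10²³ = 0.001315 mol.
Fraction absorbed: 1 − 62.8/100 = 0.3720.
Photons absorbed: 0.3720 × 0.001315 = 4.892×10⁻⁴ mol.
Φ = 6.260×10⁻⁵ mol / 4.892×10⁻⁴ mol photons = 0.13.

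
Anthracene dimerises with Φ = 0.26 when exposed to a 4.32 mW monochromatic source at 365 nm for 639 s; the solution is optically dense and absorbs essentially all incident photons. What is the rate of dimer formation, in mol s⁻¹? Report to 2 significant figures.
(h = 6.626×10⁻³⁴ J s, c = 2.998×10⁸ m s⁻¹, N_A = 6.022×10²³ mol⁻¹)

3.4×10⁻⁹ mol s⁻¹

Photon energy at 365 nm: hc/λ = (6.626×10⁻³⁴)(2.998×10⁸)/(365×10⁻⁹) = 5.442×10⁻¹⁹ J.
Energy delivered: (4.32 mW)(639 s) = 2.760 J.
Photons incident: 2.760 / 5.442×10⁻¹⁹ = 5.072×10¹⁸, i.e. 5.072×10¹⁸/6.022×10²³ = 8.422×10⁻⁶ mol.
Product formed: 0.26 × 8.422×10⁻⁶ = 2.190×10⁻⁶ mol.
Rate: 2.190×10⁻⁶ / 639 s = 3.4×10⁻⁹ mol s⁻¹.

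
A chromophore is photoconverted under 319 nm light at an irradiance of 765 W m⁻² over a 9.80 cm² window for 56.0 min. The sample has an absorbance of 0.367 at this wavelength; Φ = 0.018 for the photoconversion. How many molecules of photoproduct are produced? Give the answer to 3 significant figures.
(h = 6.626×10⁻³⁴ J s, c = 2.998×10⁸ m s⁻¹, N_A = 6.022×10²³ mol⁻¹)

4.15×10¹⁹ molecules

Photon energy at 319 nm: hc/λ = (6.626×10⁻³⁴)(2.998×10⁸)/(319×10⁻⁹) = 6.227×10⁻¹⁹ J.
Energy delivered: (765 W m⁻²)(9.80×10⁻⁴ m²)(3360 s) = 2519 J.
Photons incident: 2519 / 6.227×10⁻¹⁹ = 4.045×10²¹, i.e. 4.045×10²¹/6.022×10²³ = 0.006717 mol.
Fraction absorbed: 1 − 10^(−0.367) = 0.5705.
Photons absorbed: 0.5705 × 0.006717 = 0.003832 mol.
Product: Φ × n_abs = 0.018 × 0.003832 = 6.898×10⁻⁵ mol.
As a count: 6.898×10⁻⁵ × 6.022×10²³ = 4.15×10¹⁹.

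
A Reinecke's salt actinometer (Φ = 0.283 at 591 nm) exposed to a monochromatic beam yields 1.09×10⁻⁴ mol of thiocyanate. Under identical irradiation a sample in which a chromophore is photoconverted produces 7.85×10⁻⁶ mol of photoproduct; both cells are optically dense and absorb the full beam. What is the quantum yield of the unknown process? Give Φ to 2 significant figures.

Φ = 0.020

Photons absorbed by the actinometer: 1.09×10⁻⁴ / 0.283 = 3.852×10⁻⁴ mol.
Φ(unknown) = 7.85×10⁻⁶ / 3.852×10⁻⁴ = 0.020.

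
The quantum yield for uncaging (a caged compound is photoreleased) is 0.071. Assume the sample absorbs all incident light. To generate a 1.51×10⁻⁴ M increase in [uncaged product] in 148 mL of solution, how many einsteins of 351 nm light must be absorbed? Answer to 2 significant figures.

Product: (1.51×10⁻⁴ M)(0.148 L) = 2.235×10⁻⁵ mol.
Photons that must be absorbed: 2.235×10⁻⁵ / 0.071 = 3.148×10⁻⁴ mol.

3.1×10⁻⁴ einstein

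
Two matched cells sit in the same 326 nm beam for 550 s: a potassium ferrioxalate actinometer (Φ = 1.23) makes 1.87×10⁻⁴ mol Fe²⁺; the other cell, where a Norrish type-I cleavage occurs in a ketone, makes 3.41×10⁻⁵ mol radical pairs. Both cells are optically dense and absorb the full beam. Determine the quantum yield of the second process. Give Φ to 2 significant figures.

Φ = 0.22

Photons absorbed by the actinometer: 1.87×10⁻⁴ / 1.23 = 1.520×10⁻⁴ mol.
Φ(unknown) = 3.41×10⁻⁵ / 1.520×10⁻⁴ = 0.22.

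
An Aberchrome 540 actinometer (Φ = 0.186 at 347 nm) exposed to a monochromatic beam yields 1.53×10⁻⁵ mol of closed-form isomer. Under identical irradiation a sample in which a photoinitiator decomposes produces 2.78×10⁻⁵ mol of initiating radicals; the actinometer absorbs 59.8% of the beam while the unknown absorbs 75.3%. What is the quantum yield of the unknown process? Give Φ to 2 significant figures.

Photons absorbed by the actinometer: 1.53×10⁻⁵ / 0.186 = 8.226×10⁻⁵ mol.
Incident flux: 8.226×10⁻⁵ / 0.598 = 1.376×10⁻⁴ einstein.
Absorbed by unknown: 0.753 × 1.376×10⁻⁴ = 1.036×10⁻⁴ mol.
Φ(unknown) = 2.78×10⁻⁵ / 1.036×10⁻⁴ = 0.27.

Φ = 0.27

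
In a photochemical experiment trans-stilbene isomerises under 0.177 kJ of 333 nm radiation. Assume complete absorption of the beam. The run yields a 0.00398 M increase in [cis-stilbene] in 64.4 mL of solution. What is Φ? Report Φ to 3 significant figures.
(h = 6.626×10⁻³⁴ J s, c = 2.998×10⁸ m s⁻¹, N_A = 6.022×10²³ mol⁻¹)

Product: (0.00398 M)(0.0644 L) = 2.563×10⁻⁴ mol.
Photon energy at 333 nm: hc/λ = (6.626×10⁻³⁴)(2.998×10⁸)/(333×10⁻⁹) = 5.965×10⁻¹⁹ J.
Incident energy: 0.177 kJ = 177 J.
Photons incident: 177 / 5.965×10⁻¹⁹ = 2.967×10²⁰, i.e. 2.967×10²⁰/6.022×10²³ = 4.927×10⁻⁴ mol.
Φ = 2.563×10⁻⁴ mol / 4.927×10⁻⁴ mol photons = 0.520.

Φ = 0.520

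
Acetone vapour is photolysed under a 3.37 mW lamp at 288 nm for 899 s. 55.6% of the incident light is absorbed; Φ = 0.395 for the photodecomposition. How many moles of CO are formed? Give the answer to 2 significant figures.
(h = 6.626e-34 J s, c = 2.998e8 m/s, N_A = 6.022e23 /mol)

Photon energy at 288 nm: hc/λ = (6.626e-34)(2.998e8)/(288e-9) = 6.897e-19 J.
Energy delivered: (3.37 mW)(899 s) = 3.030 J.
Photons incident: 3.030 / 6.897e-19 = 4.393e18, i.e. 4.393e18/6.022e23 = 7.295e-6 mol.
Photons absorbed: 0.556 × 7.295e-6 = 4.056e-6 mol.
Product: Φ × n_abs = 0.395 × 4.056e-6 = 1.602e-6 mol.

1.6e-6 mol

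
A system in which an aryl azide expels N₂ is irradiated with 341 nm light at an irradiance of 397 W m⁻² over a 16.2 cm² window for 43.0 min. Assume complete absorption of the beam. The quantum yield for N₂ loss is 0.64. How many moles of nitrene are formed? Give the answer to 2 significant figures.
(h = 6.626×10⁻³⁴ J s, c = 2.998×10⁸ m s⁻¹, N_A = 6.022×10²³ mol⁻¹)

Photon energy at 341 nm: hc/λ = (6.626×10⁻³⁴)(2.998×10⁸)/(341×10⁻⁹) = 5.825×10⁻¹⁹ J.
Energy delivered: (397 W m⁻²)(16.2×10⁻⁴ m²)(2580 s) = 1659 J.
Photons incident: 1659 / 5.825×10⁻¹⁹ = 2.848×10²¹, i.e. 2.848×10²¹/6.022×10²³ = 0.004729 mol.
Product: Φ × n_abs = 0.64 × 0.004729 = 0.003027 mol.

0.0030 mol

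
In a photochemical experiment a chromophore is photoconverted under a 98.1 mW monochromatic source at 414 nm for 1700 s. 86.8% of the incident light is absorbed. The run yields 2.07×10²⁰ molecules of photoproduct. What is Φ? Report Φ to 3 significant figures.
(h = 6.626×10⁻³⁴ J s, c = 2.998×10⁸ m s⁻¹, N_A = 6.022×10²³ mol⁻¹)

Φ = 0.686

Product: 2.07×10²⁰ / 6.022×10²³ = 3.437×10⁻⁴ mol.
Photon energy at 414 nm: hc/λ = (6.626×10⁻³⁴)(2.998×10⁸)/(414×10⁻⁹) = 4.798×10⁻¹⁹ J.
Energy delivered: (98.1 mW)(1700 s) = 166.8 J.
Photons incident: 166.8 / 4.798×10⁻¹⁹ = 3.476×10²⁰, i.e. 3.476×10²⁰/6.022×10²³ = 5.772×10⁻⁴ mol.
Photons absorbed: 0.868 × 5.772×10⁻⁴ = 5.010×10⁻⁴ mol.
Φ = 3.437×10⁻⁴ mol / 5.010×10⁻⁴ mol photons = 0.686.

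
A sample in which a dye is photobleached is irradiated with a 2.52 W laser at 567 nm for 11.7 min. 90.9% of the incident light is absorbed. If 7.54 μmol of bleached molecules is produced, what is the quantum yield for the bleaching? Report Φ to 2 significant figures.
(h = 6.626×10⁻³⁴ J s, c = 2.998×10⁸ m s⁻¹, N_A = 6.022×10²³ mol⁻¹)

Product: 7.54 μmol = 7.54×10⁻⁶ mol.
Photon energy at 567 nm: hc/λ = (6.626×10⁻³⁴)(2.998×10⁸)/(567×10⁻⁹) = 3.503×10⁻¹⁹ J.
Energy delivered: (2.52 W)(702 s) = 1769 J.
Photons incident: 1769 / 3.503×10⁻¹⁹ = 5.050×10²¹, i.e. 5.050×10²¹/6.022×10²³ = 0.008386 mol.
Photons absorbed: 0.909 × 0.008386 = 0.007623 mol.
Φ = 7.54×10⁻⁶ mol / 0.007623 mol photons = 9.9×10⁻⁴.

Φ = 9.9×10⁻⁴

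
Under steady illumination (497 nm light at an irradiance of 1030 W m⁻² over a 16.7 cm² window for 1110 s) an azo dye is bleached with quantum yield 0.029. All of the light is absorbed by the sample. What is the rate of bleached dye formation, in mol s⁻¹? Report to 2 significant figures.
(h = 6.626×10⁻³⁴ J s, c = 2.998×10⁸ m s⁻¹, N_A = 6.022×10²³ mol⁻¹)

Photon energy at 497 nm: hc/λ = (6.626×10⁻³⁴)(2.998×10⁸)/(497×10⁻⁹) = 3.997×10⁻¹⁹ J.
Energy delivered: (1030 W m⁻²)(16.7×10⁻⁴ m²)(1110 s) = 1909 J.
Photons incident: 1909 / 3.997×10⁻¹⁹ = 4.776×10²¹, i.e. 4.776×10²¹/6.022×10²³ = 0.007931 mol.
Product formed: 0.029 × 0.007931 = 2.300×10⁻⁴ mol.
Rate: 2.300×10⁻⁴ / 1110 s = 2.1×10⁻⁷ mol s⁻¹.

2.1×10⁻⁷ mol s⁻¹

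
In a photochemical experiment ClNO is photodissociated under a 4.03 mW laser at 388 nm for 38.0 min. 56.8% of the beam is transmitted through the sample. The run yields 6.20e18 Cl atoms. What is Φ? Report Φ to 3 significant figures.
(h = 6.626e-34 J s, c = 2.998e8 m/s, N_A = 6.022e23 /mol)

Φ = 0.800

Product: 6.20e18 / 6.022e23 = 1.030e-5 mol.
Photon energy at 388 nm: hc/λ = (6.626e-34)(2.998e8)/(388e-9) = 5.120e-19 J.
Energy delivered: (4.03 mW)(2280 s) = 9.188 J.
Photons incident: 9.188 / 5.120e-19 = 1.795e19, i.e. 1.795e19/6.022e23 = 2.981e-5 mol.
Fraction absorbed: 1 − 56.8/100 = 0.4320.
Photons absorbed: 0.4320 × 2.981e-5 = 1.288e-5 mol.
Φ = 1.030e-5 mol / 1.288e-5 mol photons = 0.800.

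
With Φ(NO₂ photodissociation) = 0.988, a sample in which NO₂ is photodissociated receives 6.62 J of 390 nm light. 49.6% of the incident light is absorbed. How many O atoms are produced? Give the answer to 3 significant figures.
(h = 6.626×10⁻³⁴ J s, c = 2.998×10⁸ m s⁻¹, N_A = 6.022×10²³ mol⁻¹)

Photon energy at 390 nm: hc/λ = (6.626×10⁻³⁴)(2.998×10⁸)/(390×10⁻⁹) = 5.094×10⁻¹⁹ J.
Photons incident: 6.62 / 5.094×10⁻¹⁹ = 1.300×10¹⁹, i.e. 1.300×10¹⁹/6.022×10²³ = 2.159×10⁻⁵ mol.
Photons absorbed: 0.496 × 2.159×10⁻⁵ = 1.071×10⁻⁵ mol.
Product: Φ × n_abs = 0.988 × 1.071×10⁻⁵ = 1.058×10⁻⁵ mol.
As a count: 1.058×10⁻⁵ × 6.022×10²³ = 6.37×10¹⁸.

6.37×10¹⁸ atoms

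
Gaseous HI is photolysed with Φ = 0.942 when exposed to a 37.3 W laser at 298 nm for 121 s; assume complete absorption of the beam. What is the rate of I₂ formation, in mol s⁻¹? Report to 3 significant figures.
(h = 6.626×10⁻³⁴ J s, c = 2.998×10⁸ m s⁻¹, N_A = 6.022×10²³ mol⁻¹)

8.75×10⁻⁵ mol s⁻¹

Photon energy at 298 nm: hc/λ = (6.626×10⁻³⁴)(2.998×10⁸)/(298×10⁻⁹) = 6.666×10⁻¹⁹ J.
Energy delivered: (37.3 W)(121 s) = 4513 J.
Photons incident: 4513 / 6.666×10⁻¹⁹ = 6.770×10²¹, i.e. 6.770×10²¹/6.022×10²³ = 0.01124 mol.
Product formed: 0.942 × 0.01124 = 0.01059 mol.
Rate: 0.01059 / 121 s = 8.75×10⁻⁵ mol s⁻¹.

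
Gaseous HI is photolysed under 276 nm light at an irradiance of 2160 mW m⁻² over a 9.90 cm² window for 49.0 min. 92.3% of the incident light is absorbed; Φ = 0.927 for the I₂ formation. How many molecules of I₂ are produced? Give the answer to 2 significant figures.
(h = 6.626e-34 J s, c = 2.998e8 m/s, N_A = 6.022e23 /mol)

7.5e18 molecules

Photon energy at 276 nm: hc/λ = (6.626e-34)(2.998e8)/(276e-9) = 7.197e-19 J.
Energy delivered: (2160 mW m⁻²)(9.90e-4 m²)(2940 s) = 6.287 J.
Photons incident: 6.287 / 7.197e-19 = 8.736e18, i.e. 8.736e18/6.022e23 = 1.451e-5 mol.
Photons absorbed: 0.923 × 1.451e-5 = 1.339e-5 mol.
Product: Φ × n_abs = 0.927 × 1.339e-5 = 1.241e-5 mol.
As a count: 1.241e-5 × 6.022e23 = 7.5e18.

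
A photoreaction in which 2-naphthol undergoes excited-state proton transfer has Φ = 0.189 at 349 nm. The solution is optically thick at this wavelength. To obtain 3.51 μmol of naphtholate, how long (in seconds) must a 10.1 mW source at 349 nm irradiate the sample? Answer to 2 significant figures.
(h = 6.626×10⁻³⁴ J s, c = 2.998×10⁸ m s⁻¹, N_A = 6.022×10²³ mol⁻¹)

t ≈ 630 s

Product: 3.51 μmol = 3.51×10⁻⁶ mol.
Photons that must be absorbed: 3.51×10⁻⁶ / 0.189 = 1.857×10⁻⁵ mol.
Photon energy: hc/λ = 5.692×10⁻¹⁹ J; per mole, 3.428×10⁵ J mol⁻¹.
Energy required: 1.857×10⁻⁵ × 3.428×10⁵ = 6.366 J.
Time: 6.366 J / 0.0101 W = 630 s.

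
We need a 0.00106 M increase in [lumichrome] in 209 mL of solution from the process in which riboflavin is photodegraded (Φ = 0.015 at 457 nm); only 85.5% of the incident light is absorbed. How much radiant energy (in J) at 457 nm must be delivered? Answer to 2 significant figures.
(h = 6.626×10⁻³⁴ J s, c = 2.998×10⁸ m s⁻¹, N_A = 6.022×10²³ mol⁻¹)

Product: (0.00106 M)(0.209 L) = 2.215×10⁻⁴ mol.
Photons that must be absorbed: 2.215×10⁻⁴ / 0.015 = 0.01477 mol.
Incident photons needed: 0.01477 / 0.855 = 0.01727 mol.
Photon energy: hc/λ = 4.347×10⁻¹⁹ J; per mole, 2.618×10⁵ J mol⁻¹.
Energy required: 0.01727 × 2.618×10⁵ = 4500 J.

4500 J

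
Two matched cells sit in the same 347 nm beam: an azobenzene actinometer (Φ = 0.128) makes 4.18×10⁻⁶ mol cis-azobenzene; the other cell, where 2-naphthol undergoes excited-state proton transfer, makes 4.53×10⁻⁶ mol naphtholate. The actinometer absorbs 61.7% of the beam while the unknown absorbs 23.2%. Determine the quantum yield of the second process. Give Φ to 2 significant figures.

Photons absorbed by the actinometer: 4.18×10⁻⁶ / 0.128 = 3.266×10⁻⁵ mol.
Incident flux: 3.266×10⁻⁵ / 0.617 = 5.293×10⁻⁵ einstein.
Absorbed by unknown: 0.232 × 5.293×10⁻⁵ = 1.228×10⁻⁵ mol.
Φ(unknown) = 4.53×10⁻⁶ / 1.228×10⁻⁵ = 0.37.

Φ = 0.37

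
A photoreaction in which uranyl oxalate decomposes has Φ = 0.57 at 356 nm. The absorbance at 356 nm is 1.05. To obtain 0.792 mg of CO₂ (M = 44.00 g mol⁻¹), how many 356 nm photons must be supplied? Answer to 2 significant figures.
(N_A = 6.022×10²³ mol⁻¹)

Product: 0.792 mg / 44.00 g mol⁻¹ = 1.800×10⁻⁵ mol.
Photons that must be absorbed: 1.800×10⁻⁵ / 0.57 = 3.158×10⁻⁵ mol.
Fraction absorbed: 1 − 10^(−1.05) = 0.9109.
Incident photons needed: 3.158×10⁻⁵ / 0.9109 = 3.467×10⁻⁵ mol.
Photon count: 3.467×10⁻⁵ × 6.022×10²³ = 2.1×10¹⁹.

2.1×10¹⁹ photons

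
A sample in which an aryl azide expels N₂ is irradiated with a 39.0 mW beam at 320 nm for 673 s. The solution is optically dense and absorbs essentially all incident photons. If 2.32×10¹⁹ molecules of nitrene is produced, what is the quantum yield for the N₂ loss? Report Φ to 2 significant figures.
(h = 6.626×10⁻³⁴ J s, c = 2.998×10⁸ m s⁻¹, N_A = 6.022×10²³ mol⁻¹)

Product: 2.32×10¹⁹ / 6.022×10²³ = 3.853×10⁻⁵ mol.
Photon energy at 320 nm: hc/λ = (6.626×10⁻³⁴)(2.998×10⁸)/(320×10⁻⁹) = 6.208×10⁻¹⁹ J.
Energy delivered: (39.0 mW)(673 s) = 26.25 J.
Photons incident: 26.25 / 6.208×10⁻¹⁹ = 4.228×10¹⁹, i.e. 4.228×10¹⁹/6.022×10²³ = 7.021×10⁻⁵ mol.
Φ = 3.853×10⁻⁵ mol / 7.021×10⁻⁵ mol photons = 0.55.

Φ = 0.55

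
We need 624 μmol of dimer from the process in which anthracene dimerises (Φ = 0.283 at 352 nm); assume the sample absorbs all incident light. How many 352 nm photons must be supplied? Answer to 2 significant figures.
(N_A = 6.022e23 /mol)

Product: 624 μmol = 6.24e-4 mol.
Photons that must be absorbed: 6.24e-4 / 0.283 = 0.002205 mol.
Photon count: 0.002205 × 6.022e23 = 1.3e21.

1.3e21 photons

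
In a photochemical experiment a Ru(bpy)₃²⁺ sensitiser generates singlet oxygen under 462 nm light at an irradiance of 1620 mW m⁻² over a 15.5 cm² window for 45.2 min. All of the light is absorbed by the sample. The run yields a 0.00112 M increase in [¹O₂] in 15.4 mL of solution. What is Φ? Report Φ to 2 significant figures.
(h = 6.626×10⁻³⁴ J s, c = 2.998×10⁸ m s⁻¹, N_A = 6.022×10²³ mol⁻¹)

Φ = 0.66

Product: (0.00112 M)(0.0154 L) = 1.725×10⁻⁵ mol.
Photon energy at 462 nm: hc/λ = (6.626×10⁻³⁴)(2.998×10⁸)/(462×10⁻⁹) = 4.300×10⁻¹⁹ J.
Energy delivered: (1620 mW m⁻²)(15.5×10⁻⁴ m²)(2712 s) = 6.810 J.
Photons incident: 6.810 / 4.300×10⁻¹⁹ = 1.584×10¹⁹, i.e. 1.584×10¹⁹/6.022×10²³ = 2.630×10⁻⁵ mol.
Φ = 1.725×10⁻⁵ mol / 2.630×10⁻⁵ mol photons = 0.66.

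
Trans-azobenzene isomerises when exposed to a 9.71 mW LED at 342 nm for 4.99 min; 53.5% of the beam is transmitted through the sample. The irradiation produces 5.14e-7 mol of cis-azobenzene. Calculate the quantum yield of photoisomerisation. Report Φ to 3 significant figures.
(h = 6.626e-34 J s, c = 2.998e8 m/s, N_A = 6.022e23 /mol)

Photon energy at 342 nm: hc/λ = (6.626e-34)(2.998e8)/(342e-9) = 5.808e-19 J.
Energy delivered: (9.71 mW)(299.4 s) = 2.907 J.
Photons incident: 2.907 / 5.808e-19 = 5.005e18, i.e. 5.005e18/6.022e23 = 8.311e-6 mol.
Fraction absorbed: 1 − 53.5/100 = 0.4650.
Photons absorbed: 0.4650 × 8.311e-6 = 3.865e-6 mol.
Φ = 5.14e-7 mol / 3.865e-6 mol photons = 0.133.

Φ = 0.133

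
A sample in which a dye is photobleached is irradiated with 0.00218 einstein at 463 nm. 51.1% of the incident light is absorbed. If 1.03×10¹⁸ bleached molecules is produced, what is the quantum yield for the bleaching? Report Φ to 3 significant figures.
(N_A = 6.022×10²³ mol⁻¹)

Product: 1.03×10¹⁸ / 6.022×10²³ = 1.710×10⁻⁶ mol.
Photons absorbed: 0.511 × 0.00218 = 0.001114 mol.
Φ = 1.710×10⁻⁶ mol / 0.001114 mol photons = 0.00154.

Φ = 0.00154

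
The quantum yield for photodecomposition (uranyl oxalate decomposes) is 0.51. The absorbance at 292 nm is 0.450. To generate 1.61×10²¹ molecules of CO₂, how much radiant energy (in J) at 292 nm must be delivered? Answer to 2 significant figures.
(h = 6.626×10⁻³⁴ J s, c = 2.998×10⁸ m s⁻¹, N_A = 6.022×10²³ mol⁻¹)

3300 J

Product: 1.61×10²¹ / 6.022×10²³ = 0.002674 mol.
Photons that must be absorbed: 0.002674 / 0.51 = 0.005243 mol.
Fraction absorbed: 1 − 10^(−0.450) = 0.6452.
Incident photons needed: 0.005243 / 0.6452 = 0.008126 mol.
Photon energy: hc/λ = 6.803×10⁻¹⁹ J; per mole, 4.097×10⁵ J mol⁻¹.
Energy required: 0.008126 × 4.097×10⁵ = 3300 J.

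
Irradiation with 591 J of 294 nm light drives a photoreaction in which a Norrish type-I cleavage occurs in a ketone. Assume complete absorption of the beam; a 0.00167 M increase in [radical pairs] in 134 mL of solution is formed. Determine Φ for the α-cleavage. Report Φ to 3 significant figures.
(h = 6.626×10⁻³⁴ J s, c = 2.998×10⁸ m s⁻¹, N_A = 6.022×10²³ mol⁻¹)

Φ = 0.154

Product: (0.00167 M)(0.134 L) = 2.238×10⁻⁴ mol.
Photon energy at 294 nm: hc/λ = (6.626×10⁻³⁴)(2.998×10⁸)/(294×10⁻⁹) = 6.757×10⁻¹⁹ J.
Photons incident: 591 / 6.757×10⁻¹⁹ = 8.746×10²⁰, i.e. 8.746×10²⁰/6.022×10²³ = 0.001452 mol.
Φ = 2.238×10⁻⁴ mol / 0.001452 mol photons = 0.154.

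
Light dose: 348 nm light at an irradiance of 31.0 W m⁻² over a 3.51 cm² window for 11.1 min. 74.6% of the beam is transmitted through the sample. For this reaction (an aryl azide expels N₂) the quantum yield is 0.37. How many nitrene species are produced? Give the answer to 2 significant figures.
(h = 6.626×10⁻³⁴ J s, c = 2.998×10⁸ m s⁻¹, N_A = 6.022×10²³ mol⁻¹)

Photon energy at 348 nm: hc/λ = (6.626×10⁻³⁴)(2.998×10⁸)/(348×10⁻⁹) = 5.708×10⁻¹⁹ J.
Energy delivered: (31.0 W m⁻²)(3.51×10⁻⁴ m²)(666 s) = 7.247 J.
Photons incident: 7.247 / 5.708×10⁻¹⁹ = 1.270×10¹⁹, i.e. 1.270×10¹⁹/6.022×10²³ = 2.109×10⁻⁵ mol.
Fraction absorbed: 1 − 74.6/100 = 0.2540.
Photons absorbed: 0.2540 × 2.109×10⁻⁵ = 5.357×10⁻⁶ mol.
Product: Φ × n_abs = 0.37 × 5.357×10⁻⁶ = 1.982×10⁻⁶ mol.
As a count: 1.982×10⁻⁶ × 6.022×10²³ = 1.2×10¹⁸.

1.2×10¹⁸ species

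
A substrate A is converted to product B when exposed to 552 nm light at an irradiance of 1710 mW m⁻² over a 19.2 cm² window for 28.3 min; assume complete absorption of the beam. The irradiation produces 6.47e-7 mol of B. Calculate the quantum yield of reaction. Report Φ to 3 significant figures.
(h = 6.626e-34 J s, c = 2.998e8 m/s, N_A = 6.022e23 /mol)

Φ = 0.0252

Photon energy at 552 nm: hc/λ = (6.626e-34)(2.998e8)/(552e-9) = 3.599e-19 J.
Energy delivered: (1710 mW m⁻²)(19.2e-4 m²)(1698 s) = 5.575 J.
Photons incident: 5.575 / 3.599e-19 = 1.549e19, i.e. 1.549e19/6.022e23 = 2.572e-5 mol.
Φ = 6.47e-7 mol / 2.572e-5 mol photons = 0.0252.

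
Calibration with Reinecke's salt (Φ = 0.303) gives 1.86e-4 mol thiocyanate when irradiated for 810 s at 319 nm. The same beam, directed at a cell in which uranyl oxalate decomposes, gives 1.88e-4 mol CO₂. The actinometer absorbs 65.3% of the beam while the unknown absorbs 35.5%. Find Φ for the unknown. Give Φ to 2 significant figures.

Φ = 0.56

Photons absorbed by the actinometer: 1.86e-4 / 0.303 = 6.139e-4 mol.
Incident flux: 6.139e-4 / 0.653 = 9.401e-4 einstein.
Absorbed by unknown: 0.355 × 9.401e-4 = 3.337e-4 mol.
Φ(unknown) = 1.88e-4 / 3.337e-4 = 0.56.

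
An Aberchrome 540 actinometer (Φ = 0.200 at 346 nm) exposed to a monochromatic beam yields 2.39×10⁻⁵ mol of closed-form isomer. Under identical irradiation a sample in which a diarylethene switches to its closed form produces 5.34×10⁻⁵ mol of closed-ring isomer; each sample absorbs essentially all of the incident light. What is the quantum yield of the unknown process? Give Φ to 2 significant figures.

Photons absorbed by the actinometer: 2.39×10⁻⁵ / 0.200 = 1.195×10⁻⁴ mol.
Φ(unknown) = 5.34×10⁻⁵ / 1.195×10⁻⁴ = 0.45.

Φ = 0.45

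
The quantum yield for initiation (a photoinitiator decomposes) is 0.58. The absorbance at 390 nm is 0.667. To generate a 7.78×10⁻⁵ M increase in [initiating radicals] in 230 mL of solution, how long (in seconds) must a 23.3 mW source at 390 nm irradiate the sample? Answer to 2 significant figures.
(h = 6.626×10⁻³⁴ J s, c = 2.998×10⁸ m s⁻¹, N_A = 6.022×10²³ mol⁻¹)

Product: (7.78×10⁻⁵ M)(0.23 L) = 1.789×10⁻⁵ mol.
Photons that must be absorbed: 1.789×10⁻⁵ / 0.58 = 3.084×10⁻⁵ mol.
Fraction absorbed: 1 − 10^(−0.667) = 0.7847.
Incident photons needed: 3.084×10⁻⁵ / 0.7847 = 3.930×10⁻⁵ mol.
Photon energy: hc/λ = 5.094×10⁻¹⁹ J; per mole, 3.068×10⁵ J mol⁻¹.
Energy required: 3.930×10⁻⁵ × 3.068×10⁵ = 12.06 J.
Time: 12.06 J / 0.0233 W = 520 s.

t ≈ 520 s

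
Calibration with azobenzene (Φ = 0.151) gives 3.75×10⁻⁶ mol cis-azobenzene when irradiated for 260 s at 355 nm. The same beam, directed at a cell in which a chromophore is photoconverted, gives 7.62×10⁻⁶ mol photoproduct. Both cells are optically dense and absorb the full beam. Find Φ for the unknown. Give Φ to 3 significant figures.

Photons absorbed by the actinometer: 3.75×10⁻⁶ / 0.151 = 2.483×10⁻⁵ mol.
Φ(unknown) = 7.62×10⁻⁶ / 2.483×10⁻⁵ = 0.307.

Φ = 0.307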